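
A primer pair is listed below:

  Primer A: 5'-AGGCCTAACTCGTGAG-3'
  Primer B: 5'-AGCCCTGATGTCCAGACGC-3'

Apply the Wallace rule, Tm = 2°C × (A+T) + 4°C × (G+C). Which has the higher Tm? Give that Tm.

Primer B, 62°C

Primer A: A+T=7, G+C=9 → Tm = 2(7)+4(9) = 50°C
Primer B: A+T=7, G+C=12 → Tm = 2(7)+4(12) = 62°C
50°C vs 62°C → primer B is higher.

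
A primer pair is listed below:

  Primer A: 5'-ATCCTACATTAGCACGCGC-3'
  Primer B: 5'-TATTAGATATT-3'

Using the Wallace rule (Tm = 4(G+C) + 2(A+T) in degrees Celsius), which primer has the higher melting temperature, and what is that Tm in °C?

Primer A, 58°C

Primer A: A+T=9, G+C=10 → Tm = 2(9)+4(10) = 58°C
Primer B: A+T=10, G+C=1 → Tm = 2(10)+4(1) = 24°C
58°C vs 24°C → primer A is higher.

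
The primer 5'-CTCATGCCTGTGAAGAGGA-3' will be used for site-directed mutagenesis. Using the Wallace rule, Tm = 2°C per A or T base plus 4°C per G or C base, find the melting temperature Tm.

Counting bases: A=5, C=4, T=4, G=6
AT pairs contribute 9, GC pairs contribute 10.
Tm = 2×9 + 4×10 = 58°C

58°C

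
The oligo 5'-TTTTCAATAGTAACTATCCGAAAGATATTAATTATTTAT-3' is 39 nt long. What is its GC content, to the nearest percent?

Scanning the sequence gives G=3, C=4, A=15, T=17.
G+C = 3 + 4 = 7 out of 39 bases
%GC = 7/39 × 100 = 17.95% ≈ 18%

18%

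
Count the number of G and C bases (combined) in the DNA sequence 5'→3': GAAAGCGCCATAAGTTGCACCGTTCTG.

Counting bases: A=7, C=7, T=6, G=7
G+C = 7 + 7 = 14

14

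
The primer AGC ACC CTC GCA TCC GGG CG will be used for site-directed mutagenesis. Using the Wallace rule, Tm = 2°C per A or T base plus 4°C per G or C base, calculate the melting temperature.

Scanning the sequence gives G=6, A=3, T=2, C=9.
AT pairs contribute 5, GC pairs contribute 15.
Tm = 4·15 + 2·5 = 60 + 10 = 70°C

70°C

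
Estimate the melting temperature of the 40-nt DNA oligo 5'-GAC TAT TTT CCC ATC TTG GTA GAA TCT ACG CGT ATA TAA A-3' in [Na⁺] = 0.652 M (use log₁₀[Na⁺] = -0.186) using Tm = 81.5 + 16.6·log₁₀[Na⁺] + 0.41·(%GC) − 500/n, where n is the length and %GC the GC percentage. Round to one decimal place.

80.3°C

Length n = 40. T=14, A=12, G=6, C=8
G+C = 14, so %GC = 14/40 × 100 = 35%
Salt term: 16.6 × (-0.186) = -3.088
GC term: 0.41 × 35 = 14.35; length term: −500/40 = −12.5
Tm = 81.5 + (-3.088) + 14.35 − 12.5 = 80.262 → 80.3°C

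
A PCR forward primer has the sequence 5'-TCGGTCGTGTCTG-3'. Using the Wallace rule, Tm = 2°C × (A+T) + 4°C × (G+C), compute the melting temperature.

Scanning the sequence gives C=3, A=0, T=5, G=5.
AT pairs contribute 5, GC pairs contribute 8.
Tm = 2(5) + 4(8) = 10 + 32 = 42°C

42°C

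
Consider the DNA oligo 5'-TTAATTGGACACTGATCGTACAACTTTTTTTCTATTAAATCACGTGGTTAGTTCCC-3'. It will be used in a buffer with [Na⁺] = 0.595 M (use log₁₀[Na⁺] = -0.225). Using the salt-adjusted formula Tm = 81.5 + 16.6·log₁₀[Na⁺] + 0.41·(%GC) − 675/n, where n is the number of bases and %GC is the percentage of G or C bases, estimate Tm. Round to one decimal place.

Length n = 56. Base counts: A=14, C=11, G=8, T=23
G+C = 19, so %GC = 19/56 × 100 = 33.929%
Salt term: 16.6 × (-0.225) = -3.735
GC term: 0.41 × 33.929 = 13.911; length term: −675/56 = −12.054
Tm = 81.5 + (-3.735) + 13.911 − 12.054 = 79.622 → 79.6°C

79.6°C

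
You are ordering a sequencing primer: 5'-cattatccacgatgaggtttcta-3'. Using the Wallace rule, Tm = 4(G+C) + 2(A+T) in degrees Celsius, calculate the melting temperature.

Counting bases: G=4, T=8, C=5, A=6
A+T = 14, G+C = 9
Tm = 2(14) + 4(9) = 28 + 36 = 64°C

64°C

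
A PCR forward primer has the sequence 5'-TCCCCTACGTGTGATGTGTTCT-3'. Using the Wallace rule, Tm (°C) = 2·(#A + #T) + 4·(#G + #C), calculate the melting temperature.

66°C

Base counts: G=5, T=9, A=2, C=6
AT pairs contribute 11, GC pairs contribute 11.
Tm = 2×11 + 4×11 = 66°C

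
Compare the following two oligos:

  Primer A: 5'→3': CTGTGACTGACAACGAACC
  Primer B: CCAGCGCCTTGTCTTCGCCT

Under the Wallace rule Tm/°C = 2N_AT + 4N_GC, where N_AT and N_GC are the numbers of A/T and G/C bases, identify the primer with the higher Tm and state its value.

Primer B, 66°C

Primer A: A+T=9, G+C=10 → Tm = 2(9)+4(10) = 58°C
Primer B: A+T=7, G+C=13 → Tm = 2(7)+4(13) = 66°C
58°C vs 66°C → primer B is higher.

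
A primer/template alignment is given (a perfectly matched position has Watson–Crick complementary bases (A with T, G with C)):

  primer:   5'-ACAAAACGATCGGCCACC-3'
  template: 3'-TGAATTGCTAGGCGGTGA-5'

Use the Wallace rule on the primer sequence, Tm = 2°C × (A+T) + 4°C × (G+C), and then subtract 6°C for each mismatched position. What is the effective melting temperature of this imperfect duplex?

Primer base counts: A=7, T=1, G=3, C=7 → A+T=8, G+C=10
Perfect-match Tm = 2(8) + 4(10) = 16 + 40 = 56°C
Mismatches (positions where the bases are not complementary): 4 (at positions 3, 4, 12, 18)
Effective Tm = 56 − 4×6 = 56 − 24 = 32°C

32°C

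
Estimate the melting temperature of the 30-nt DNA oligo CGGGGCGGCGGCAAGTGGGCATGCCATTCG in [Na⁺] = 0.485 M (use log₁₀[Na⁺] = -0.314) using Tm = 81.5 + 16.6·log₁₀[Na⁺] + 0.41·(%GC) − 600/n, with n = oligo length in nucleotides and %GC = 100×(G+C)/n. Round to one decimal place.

Length n = 30. Counting bases: T=4, C=8, A=4, G=14
G+C = 22, so %GC = 22/30 × 100 = 73.333%
Salt term: 16.6 × (-0.314) = -5.212
GC term: 0.41 × 73.333 = 30.067; length term: −600/30 = −20
Tm = 81.5 + (-5.212) + 30.067 − 20 = 86.355 → 86.4°C

86.4°C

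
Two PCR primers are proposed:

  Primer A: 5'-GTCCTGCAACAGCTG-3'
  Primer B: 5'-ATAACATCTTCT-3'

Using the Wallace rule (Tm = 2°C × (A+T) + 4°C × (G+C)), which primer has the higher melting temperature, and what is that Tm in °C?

Primer A, 48°C

Primer A: A+T=6, G+C=9 → Tm = 2(6)+4(9) = 48°C
Primer B: A+T=9, G+C=3 → Tm = 2(9)+4(3) = 30°C
48°C vs 30°C → primer A is higher.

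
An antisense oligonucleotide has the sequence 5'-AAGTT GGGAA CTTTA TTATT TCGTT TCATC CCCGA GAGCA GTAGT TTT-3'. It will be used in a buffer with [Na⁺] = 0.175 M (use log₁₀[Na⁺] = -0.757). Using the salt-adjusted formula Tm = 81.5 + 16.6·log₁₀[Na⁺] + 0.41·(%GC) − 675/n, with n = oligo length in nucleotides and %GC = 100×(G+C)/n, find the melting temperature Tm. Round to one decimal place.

Length n = 48. Scanning the sequence gives C=8, G=10, T=19, A=11.
G+C = 18, so %GC = 18/48 × 100 = 37.5%
Salt term: 16.6 × (-0.757) = -12.566
GC term: 0.41 × 37.5 = 15.375; length term: −675/48 = −14.062
Tm = 81.5 + (-12.566) + 15.375 − 14.062 = 70.247 → 70.2°C

70.2°C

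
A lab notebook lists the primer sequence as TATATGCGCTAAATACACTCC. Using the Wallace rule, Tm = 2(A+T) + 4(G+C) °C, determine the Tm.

Base counts: C=6, T=6, G=2, A=7
A+T = 13, G+C = 8
Tm = 4·8 + 2·13 = 32 + 26 = 58°C

58°C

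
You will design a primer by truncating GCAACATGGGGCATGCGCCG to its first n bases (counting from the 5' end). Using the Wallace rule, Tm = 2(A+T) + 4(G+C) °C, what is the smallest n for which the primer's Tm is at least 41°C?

First 12 bases: GCAACATGGGGC → Tm = 40°C (< 41°C)
First 13 bases: GCAACATGGGGCA → Tm = 42°C (≥ 41°C)
Each additional base adds 2°C (A/T) or 4°C (G/C), so Tm is non-decreasing in n; n = 13 is the first length to reach 41°C.

n = 13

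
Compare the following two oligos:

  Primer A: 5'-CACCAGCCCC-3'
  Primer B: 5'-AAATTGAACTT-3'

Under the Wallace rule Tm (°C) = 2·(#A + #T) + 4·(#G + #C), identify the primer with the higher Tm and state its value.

Primer A, 36°C

Primer A: A+T=2, G+C=8 → Tm = 2(2)+4(8) = 36°C
Primer B: A+T=9, G+C=2 → Tm = 2(9)+4(2) = 26°C
36°C vs 26°C → primer A is higher.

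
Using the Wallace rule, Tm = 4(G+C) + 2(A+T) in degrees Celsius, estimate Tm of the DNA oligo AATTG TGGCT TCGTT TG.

48°C

Base counts: T=8, A=2, C=2, G=5
AT pairs contribute 10, GC pairs contribute 7.
Tm = 2(10) + 4(7) = 20 + 28 = 48°C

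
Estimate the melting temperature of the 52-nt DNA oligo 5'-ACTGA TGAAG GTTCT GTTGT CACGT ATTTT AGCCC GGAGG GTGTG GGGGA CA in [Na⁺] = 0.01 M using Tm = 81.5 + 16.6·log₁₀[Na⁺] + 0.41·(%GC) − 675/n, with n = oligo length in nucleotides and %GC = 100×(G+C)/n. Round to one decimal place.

56.6°C

Length n = 52. Counting bases: T=15, G=19, C=8, A=10
G+C = 27, so %GC = 27/52 × 100 = 51.923%
Salt term: 16.6 × (-2) = -33.2
GC term: 0.41 × 51.923 = 21.288; length term: −675/52 = −12.981
Tm = 81.5 + (-33.2) + 21.288 − 12.981 = 56.607 → 56.6°C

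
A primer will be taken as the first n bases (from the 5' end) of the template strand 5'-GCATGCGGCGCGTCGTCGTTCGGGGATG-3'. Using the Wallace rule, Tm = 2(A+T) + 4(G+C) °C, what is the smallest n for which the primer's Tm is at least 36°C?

n = 10

First 9 bases: GCATGCGGC → Tm = 32°C (< 36°C)
First 10 bases: GCATGCGGCG → Tm = 36°C (≥ 36°C)
Each additional base adds 2°C (A/T) or 4°C (G/C), so Tm is non-decreasing in n; n = 10 is the first length to reach 36°C.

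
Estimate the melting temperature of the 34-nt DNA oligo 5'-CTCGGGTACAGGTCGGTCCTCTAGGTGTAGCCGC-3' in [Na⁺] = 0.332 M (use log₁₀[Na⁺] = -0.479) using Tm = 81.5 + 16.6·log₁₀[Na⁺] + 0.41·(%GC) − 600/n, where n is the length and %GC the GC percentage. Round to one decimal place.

Length n = 34. Scanning the sequence gives A=4, G=12, T=8, C=10.
G+C = 22, so %GC = 22/34 × 100 = 64.706%
Salt term: 16.6 × (-0.479) = -7.951
GC term: 0.41 × 64.706 = 26.529; length term: −600/34 = −17.647
Tm = 81.5 + (-7.951) + 26.529 − 17.647 = 82.431 → 82.4°C

82.4°C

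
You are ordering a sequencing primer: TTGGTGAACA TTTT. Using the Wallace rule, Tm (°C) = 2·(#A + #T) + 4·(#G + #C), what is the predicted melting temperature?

36°C

Base counts: A=3, T=7, G=3, C=1
AT pairs contribute 10, GC pairs contribute 4.
Tm = 2(10) + 4(4) = 20 + 16 = 36°C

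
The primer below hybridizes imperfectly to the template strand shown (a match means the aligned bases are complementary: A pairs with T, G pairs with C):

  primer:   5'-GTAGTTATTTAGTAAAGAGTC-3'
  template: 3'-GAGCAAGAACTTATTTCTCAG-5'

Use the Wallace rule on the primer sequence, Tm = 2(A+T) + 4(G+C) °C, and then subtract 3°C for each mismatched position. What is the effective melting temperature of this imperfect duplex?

39°C

Primer base counts: A=7, T=8, G=5, C=1 → A+T=15, G+C=6
Perfect-match Tm = 2(15) + 4(6) = 30 + 24 = 54°C
Mismatches (positions where the bases are not complementary): 5 (at positions 1, 3, 7, 10, 12)
Effective Tm = 54 − 5×3 = 54 − 15 = 39°C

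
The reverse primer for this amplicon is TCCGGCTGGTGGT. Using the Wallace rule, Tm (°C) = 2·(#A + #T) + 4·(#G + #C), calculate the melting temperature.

Counting bases: T=4, A=0, G=6, C=3
AT pairs contribute 4, GC pairs contribute 9.
Tm = 4·9 + 2·4 = 36 + 8 = 44°C

44°C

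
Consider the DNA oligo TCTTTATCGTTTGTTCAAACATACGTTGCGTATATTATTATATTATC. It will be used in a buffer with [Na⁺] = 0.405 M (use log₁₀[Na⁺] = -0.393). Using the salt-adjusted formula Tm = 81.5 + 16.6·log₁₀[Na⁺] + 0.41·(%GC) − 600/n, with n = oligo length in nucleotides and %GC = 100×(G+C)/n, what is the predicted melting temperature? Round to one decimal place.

Length n = 47. Counting bases: C=7, G=5, A=12, T=23
G+C = 12, so %GC = 12/47 × 100 = 25.532%
Salt term: 16.6 × (-0.393) = -6.524
GC term: 0.41 × 25.532 = 10.468; length term: −600/47 = −12.766
Tm = 81.5 + (-6.524) + 10.468 − 12.766 = 72.678 → 72.7°C

72.7°C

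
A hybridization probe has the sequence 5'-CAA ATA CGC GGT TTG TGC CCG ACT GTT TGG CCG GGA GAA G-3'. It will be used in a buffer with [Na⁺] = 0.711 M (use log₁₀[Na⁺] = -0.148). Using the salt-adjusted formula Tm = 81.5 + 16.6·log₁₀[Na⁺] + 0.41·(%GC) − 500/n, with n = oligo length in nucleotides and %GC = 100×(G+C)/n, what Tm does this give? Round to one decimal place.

Length n = 40. Base counts: G=14, A=8, T=9, C=9
G+C = 23, so %GC = 23/40 × 100 = 57.5%
Salt term: 16.6 × (-0.148) = -2.457
GC term: 0.41 × 57.5 = 23.575; length term: −500/40 = −12.5
Tm = 81.5 + (-2.457) + 23.575 − 12.5 = 90.118 → 90.1°C

90.1°C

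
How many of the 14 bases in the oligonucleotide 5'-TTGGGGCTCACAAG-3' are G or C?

Base counts: G=5, C=3, A=3, T=3
Total G or C: 5 + 3 = 8

8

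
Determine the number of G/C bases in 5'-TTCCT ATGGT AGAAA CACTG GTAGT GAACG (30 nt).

Base counts: A=9, G=8, T=8, C=5
G+C = 8 + 5 = 13

13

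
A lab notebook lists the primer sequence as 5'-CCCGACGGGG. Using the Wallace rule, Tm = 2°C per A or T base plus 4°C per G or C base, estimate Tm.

Counting bases: G=5, A=1, C=4, T=0
AT pairs contribute 1, GC pairs contribute 9.
Tm = 2×1 + 4×9 = 38°C

38°C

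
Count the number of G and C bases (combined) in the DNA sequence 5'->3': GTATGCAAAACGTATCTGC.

8

Base counts: T=5, A=6, G=4, C=4
G+C = 4 + 4 = 8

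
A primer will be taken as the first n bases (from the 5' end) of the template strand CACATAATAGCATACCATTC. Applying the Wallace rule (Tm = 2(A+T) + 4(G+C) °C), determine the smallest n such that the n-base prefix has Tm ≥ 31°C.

n = 12

First 11 bases: CACATAATAGC → Tm = 30°C (< 31°C)
First 12 bases: CACATAATAGCA → Tm = 32°C (≥ 31°C)
Each additional base adds 2°C (A/T) or 4°C (G/C), so Tm is non-decreasing in n; n = 12 is the first length to reach 31°C.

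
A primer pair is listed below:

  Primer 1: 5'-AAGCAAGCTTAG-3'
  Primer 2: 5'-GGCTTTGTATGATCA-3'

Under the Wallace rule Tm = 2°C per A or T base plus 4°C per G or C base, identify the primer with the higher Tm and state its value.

Primer 1: A+T=7, G+C=5 → Tm = 2(7)+4(5) = 34°C
Primer 2: A+T=9, G+C=6 → Tm = 2(9)+4(6) = 42°C
34°C vs 42°C → primer 2 is higher.

Primer 2, 42°C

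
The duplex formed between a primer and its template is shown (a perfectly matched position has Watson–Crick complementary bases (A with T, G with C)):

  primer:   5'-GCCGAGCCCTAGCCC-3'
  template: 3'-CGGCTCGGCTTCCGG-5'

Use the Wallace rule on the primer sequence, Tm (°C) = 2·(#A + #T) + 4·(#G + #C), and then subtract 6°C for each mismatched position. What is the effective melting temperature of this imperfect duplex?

36°C

Primer base counts: A=2, T=1, G=4, C=8 → A+T=3, G+C=12
Perfect-match Tm = 2(3) + 4(12) = 6 + 48 = 54°C
Mismatches (positions where the bases are not complementary): 3 (at positions 9, 10, 13)
Effective Tm = 54 − 3×6 = 54 − 18 = 36°C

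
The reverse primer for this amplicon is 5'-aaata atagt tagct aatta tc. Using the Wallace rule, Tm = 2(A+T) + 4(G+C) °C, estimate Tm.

A=10, C=2, T=8, G=2
So N_AT = 18 and N_GC = 4.
Tm = 2(18) + 4(4) = 36 + 16 = 52°C

52°C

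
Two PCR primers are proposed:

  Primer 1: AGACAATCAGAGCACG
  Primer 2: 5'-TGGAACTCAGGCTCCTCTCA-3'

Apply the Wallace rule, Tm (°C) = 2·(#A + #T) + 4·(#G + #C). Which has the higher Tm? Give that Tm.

Primer 1: A+T=8, G+C=8 → Tm = 2(8)+4(8) = 48°C
Primer 2: A+T=9, G+C=11 → Tm = 2(9)+4(11) = 62°C
48°C vs 62°C → primer 2 is higher.

Primer 2, 62°C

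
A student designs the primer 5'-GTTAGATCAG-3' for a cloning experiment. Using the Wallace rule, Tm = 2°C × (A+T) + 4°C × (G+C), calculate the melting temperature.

Base counts: C=1, A=3, G=3, T=3
So N_AT = 6 and N_GC = 4.
Tm = 4·4 + 2·6 = 16 + 12 = 28°C

28°C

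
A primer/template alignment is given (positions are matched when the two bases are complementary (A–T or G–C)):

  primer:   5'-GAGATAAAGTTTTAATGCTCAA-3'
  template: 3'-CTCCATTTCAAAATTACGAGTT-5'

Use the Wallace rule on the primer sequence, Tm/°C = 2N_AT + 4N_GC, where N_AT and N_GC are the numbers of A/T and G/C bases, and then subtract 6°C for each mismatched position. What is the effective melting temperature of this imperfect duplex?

50°C

Primer base counts: A=9, T=7, G=4, C=2 → A+T=16, G+C=6
Perfect-match Tm = 2(16) + 4(6) = 32 + 24 = 56°C
Mismatches (positions where the bases are not complementary): 1 (at position 4)
Effective Tm = 56 − 1×6 = 56 − 6 = 50°C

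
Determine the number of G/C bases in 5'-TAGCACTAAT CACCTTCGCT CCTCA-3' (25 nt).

12

Scanning the sequence gives A=6, T=7, G=2, C=10.
G+C = 2 + 10 = 12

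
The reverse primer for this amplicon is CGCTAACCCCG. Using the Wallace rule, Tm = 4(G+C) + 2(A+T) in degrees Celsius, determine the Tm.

38°C

Scanning the sequence gives A=2, T=1, G=2, C=6.
AT pairs contribute 3, GC pairs contribute 8.
Tm = 2×3 + 4×8 = 38°C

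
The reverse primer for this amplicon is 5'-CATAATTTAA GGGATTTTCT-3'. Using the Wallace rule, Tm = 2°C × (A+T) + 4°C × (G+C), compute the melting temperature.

50°C

Base counts: A=6, G=3, C=2, T=9
AT pairs contribute 15, GC pairs contribute 5.
Tm = 2(15) + 4(5) = 30 + 20 = 50°C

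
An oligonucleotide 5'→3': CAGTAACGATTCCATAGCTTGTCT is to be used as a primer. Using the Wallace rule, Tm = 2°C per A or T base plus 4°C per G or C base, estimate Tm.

68°C

Scanning the sequence gives A=6, T=8, C=6, G=4.
AT pairs contribute 14, GC pairs contribute 10.
Tm = 2(14) + 4(10) = 28 + 40 = 68°C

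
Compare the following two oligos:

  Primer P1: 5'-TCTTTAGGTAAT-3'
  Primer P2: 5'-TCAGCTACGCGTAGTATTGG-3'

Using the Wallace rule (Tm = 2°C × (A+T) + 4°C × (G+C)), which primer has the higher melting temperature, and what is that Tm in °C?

Primer P2, 60°C

Primer P1: A+T=9, G+C=3 → Tm = 2(9)+4(3) = 30°C
Primer P2: A+T=10, G+C=10 → Tm = 2(10)+4(10) = 60°C
30°C vs 60°C → primer P2 is higher.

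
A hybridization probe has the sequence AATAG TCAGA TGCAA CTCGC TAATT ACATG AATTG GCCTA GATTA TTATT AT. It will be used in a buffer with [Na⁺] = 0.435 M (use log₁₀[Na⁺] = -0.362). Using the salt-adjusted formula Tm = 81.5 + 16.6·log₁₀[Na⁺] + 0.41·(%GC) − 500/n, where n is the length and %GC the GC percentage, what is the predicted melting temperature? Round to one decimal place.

Length n = 52. Base counts: G=8, T=18, A=18, C=8
G+C = 16, so %GC = 16/52 × 100 = 30.769%
Salt term: 16.6 × (-0.362) = -6.009
GC term: 0.41 × 30.769 = 12.615; length term: −500/52 = −9.615
Tm = 81.5 + (-6.009) + 12.615 − 9.615 = 78.491 → 78.5°C

78.5°C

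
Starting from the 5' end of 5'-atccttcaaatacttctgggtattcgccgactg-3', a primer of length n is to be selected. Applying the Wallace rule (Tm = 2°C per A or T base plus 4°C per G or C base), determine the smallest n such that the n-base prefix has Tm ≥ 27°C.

First 10 bases: ATCCTTCAAA → Tm = 26°C (< 27°C)
First 11 bases: ATCCTTCAAAT → Tm = 28°C (≥ 27°C)
Each additional base adds 2°C (A/T) or 4°C (G/C), so Tm is non-decreasing in n; n = 11 is the first length to reach 27°C.

n = 11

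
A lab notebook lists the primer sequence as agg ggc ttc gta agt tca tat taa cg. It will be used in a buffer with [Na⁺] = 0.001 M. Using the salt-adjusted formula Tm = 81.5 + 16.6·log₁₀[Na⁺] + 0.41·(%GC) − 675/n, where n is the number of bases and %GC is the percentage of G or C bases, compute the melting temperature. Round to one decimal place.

23.1°C

Length n = 26. Counting bases: C=4, G=7, T=8, A=7
G+C = 11, so %GC = 11/26 × 100 = 42.308%
Salt term: 16.6 × (-3) = -49.8
GC term: 0.41 × 42.308 = 17.346; length term: −675/26 = −25.962
Tm = 81.5 + (-49.8) + 17.346 − 25.962 = 23.084 → 23.1°C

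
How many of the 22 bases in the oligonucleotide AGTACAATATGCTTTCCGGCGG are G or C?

11

C=5, G=6, A=5, T=6
G+C = 6 + 5 = 11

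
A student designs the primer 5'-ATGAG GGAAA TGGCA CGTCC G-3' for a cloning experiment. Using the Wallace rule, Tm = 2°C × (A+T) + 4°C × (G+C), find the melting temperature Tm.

Counting bases: A=6, C=4, T=3, G=8
AT pairs contribute 9, GC pairs contribute 12.
Tm = 4·12 + 2·9 = 48 + 18 = 66°C

66°C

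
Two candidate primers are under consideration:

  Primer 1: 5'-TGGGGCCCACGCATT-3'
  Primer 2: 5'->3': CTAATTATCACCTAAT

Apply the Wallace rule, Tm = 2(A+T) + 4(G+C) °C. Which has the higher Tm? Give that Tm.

Primer 1, 50°C

Primer 1: A+T=5, G+C=10 → Tm = 2(5)+4(10) = 50°C
Primer 2: A+T=12, G+C=4 → Tm = 2(12)+4(4) = 40°C
50°C vs 40°C → primer 1 is higher.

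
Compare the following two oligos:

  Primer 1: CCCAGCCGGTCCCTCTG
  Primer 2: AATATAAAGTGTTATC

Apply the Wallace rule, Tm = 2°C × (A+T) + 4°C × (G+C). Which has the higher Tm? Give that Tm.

Primer 1: A+T=4, G+C=13 → Tm = 2(4)+4(13) = 60°C
Primer 2: A+T=13, G+C=3 → Tm = 2(13)+4(3) = 38°C
60°C vs 38°C → primer 1 is higher.

Primer 1, 60°C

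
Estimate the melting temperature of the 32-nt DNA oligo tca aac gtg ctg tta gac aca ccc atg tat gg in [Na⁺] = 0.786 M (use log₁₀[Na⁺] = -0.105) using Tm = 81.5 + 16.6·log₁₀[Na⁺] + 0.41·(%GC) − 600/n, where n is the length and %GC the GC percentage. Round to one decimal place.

Length n = 32. Base counts: G=7, C=8, T=8, A=9
G+C = 15, so %GC = 15/32 × 100 = 46.875%
Salt term: 16.6 × (-0.105) = -1.743
GC term: 0.41 × 46.875 = 19.219; length term: −600/32 = −18.75
Tm = 81.5 + (-1.743) + 19.219 − 18.75 = 80.226 → 80.2°C

80.2°C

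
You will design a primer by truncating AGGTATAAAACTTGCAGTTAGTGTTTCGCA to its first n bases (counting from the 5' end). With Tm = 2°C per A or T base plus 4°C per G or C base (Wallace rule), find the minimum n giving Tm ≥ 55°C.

n = 21

First 20 bases: AGGTATAAAACTTGCAGTTA → Tm = 52°C (< 55°C)
First 21 bases: AGGTATAAAACTTGCAGTTAG → Tm = 56°C (≥ 55°C)
Each additional base adds 2°C (A/T) or 4°C (G/C), so Tm is non-decreasing in n; n = 21 is the first length to reach 55°C.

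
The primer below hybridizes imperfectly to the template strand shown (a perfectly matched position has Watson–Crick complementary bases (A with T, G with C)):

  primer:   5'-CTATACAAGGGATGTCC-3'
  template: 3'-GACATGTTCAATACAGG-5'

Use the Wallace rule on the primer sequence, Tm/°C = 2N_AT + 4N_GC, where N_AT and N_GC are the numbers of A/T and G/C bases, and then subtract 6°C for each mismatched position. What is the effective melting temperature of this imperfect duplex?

Primer base counts: A=5, T=4, G=4, C=4 → A+T=9, G+C=8
Perfect-match Tm = 2(9) + 4(8) = 18 + 32 = 50°C
Mismatches (positions where the bases are not complementary): 3 (at positions 3, 10, 11)
Effective Tm = 50 − 3×6 = 50 − 18 = 32°C

32°C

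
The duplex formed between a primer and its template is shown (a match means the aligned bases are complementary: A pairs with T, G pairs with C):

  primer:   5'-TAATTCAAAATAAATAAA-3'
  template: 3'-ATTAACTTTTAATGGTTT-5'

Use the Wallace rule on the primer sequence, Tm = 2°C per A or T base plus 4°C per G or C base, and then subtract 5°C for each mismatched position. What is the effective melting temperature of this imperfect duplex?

18°C

Primer base counts: A=12, T=5, G=0, C=1 → A+T=17, G+C=1
Perfect-match Tm = 2(17) + 4(1) = 34 + 4 = 38°C
Mismatches (positions where the bases are not complementary): 4 (at positions 6, 12, 14, 15)
Effective Tm = 38 − 4×5 = 38 − 20 = 18°C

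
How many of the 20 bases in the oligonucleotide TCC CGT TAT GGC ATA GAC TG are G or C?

C=5, T=6, G=5, A=4
Total G or C: 5 + 5 = 10

10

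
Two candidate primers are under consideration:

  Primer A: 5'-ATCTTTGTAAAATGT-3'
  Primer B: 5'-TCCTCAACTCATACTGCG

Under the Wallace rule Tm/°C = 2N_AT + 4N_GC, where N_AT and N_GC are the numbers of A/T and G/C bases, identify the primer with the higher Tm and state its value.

Primer B, 54°C

Primer A: A+T=12, G+C=3 → Tm = 2(12)+4(3) = 36°C
Primer B: A+T=9, G+C=9 → Tm = 2(9)+4(9) = 54°C
36°C vs 54°C → primer B is higher.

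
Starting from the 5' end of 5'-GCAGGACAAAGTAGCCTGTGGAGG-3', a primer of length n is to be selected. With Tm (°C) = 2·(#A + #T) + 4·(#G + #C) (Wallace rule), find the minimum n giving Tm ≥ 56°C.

First 17 bases: GCAGGACAAAGTAGCCT → Tm = 52°C (< 56°C)
First 18 bases: GCAGGACAAAGTAGCCTG → Tm = 56°C (≥ 56°C)
Each additional base adds 2°C (A/T) or 4°C (G/C), so Tm is non-decreasing in n; n = 18 is the first length to reach 56°C.

n = 18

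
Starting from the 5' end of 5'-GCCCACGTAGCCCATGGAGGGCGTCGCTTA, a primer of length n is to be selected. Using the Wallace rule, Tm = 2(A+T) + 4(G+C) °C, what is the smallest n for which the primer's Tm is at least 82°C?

First 23 bases: GCCCACGTAGCCCATGGAGGGCG → Tm = 80°C (< 82°C)
First 24 bases: GCCCACGTAGCCCATGGAGGGCGT → Tm = 82°C (≥ 82°C)
Each additional base adds 2°C (A/T) or 4°C (G/C), so Tm is non-decreasing in n; n = 24 is the first length to reach 82°C.

n = 24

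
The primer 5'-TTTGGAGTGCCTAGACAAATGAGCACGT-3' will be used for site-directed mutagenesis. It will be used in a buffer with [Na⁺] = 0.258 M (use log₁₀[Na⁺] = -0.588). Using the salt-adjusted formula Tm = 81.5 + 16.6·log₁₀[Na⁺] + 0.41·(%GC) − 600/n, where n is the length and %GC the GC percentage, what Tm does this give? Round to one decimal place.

Length n = 28. Counting bases: C=5, A=8, G=8, T=7
G+C = 13, so %GC = 13/28 × 100 = 46.429%
Salt term: 16.6 × (-0.588) = -9.761
GC term: 0.41 × 46.429 = 19.036; length term: −600/28 = −21.429
Tm = 81.5 + (-9.761) + 19.036 − 21.429 = 69.346 → 69.3°C

69.3°C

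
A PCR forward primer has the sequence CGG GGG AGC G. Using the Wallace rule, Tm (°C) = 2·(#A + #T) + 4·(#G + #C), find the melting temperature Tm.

38°C

Counting bases: A=1, T=0, G=7, C=2
So N_AT = 1 and N_GC = 9.
Tm = 2×1 + 4×9 = 38°C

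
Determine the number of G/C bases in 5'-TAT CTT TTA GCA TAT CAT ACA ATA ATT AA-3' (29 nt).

G=1, T=12, C=4, A=12
G+C = 1 + 4 = 5

5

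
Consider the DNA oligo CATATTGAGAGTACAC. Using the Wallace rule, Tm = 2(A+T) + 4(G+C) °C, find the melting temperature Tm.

44°C

Base counts: A=6, T=4, C=3, G=3
So N_AT = 10 and N_GC = 6.
Tm = 2(10) + 4(6) = 20 + 24 = 44°C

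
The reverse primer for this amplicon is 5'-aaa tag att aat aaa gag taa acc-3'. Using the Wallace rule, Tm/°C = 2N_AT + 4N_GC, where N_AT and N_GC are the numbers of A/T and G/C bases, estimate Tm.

Scanning the sequence gives G=3, C=2, A=14, T=5.
AT pairs contribute 19, GC pairs contribute 5.
Tm = 4·5 + 2·19 = 20 + 38 = 58°C

58°C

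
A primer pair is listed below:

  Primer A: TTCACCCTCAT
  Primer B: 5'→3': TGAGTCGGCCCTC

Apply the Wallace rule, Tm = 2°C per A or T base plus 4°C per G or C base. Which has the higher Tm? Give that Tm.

Primer A: A+T=6, G+C=5 → Tm = 2(6)+4(5) = 32°C
Primer B: A+T=4, G+C=9 → Tm = 2(4)+4(9) = 44°C
32°C vs 44°C → primer B is higher.

Primer B, 44°C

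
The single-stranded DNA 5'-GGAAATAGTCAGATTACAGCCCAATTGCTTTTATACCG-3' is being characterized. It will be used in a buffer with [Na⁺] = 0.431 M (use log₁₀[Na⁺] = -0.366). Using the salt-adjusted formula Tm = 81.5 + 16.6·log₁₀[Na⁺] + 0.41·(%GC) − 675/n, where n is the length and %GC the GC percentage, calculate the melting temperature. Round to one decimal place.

Length n = 38. Counting bases: G=7, C=8, T=11, A=12
G+C = 15, so %GC = 15/38 × 100 = 39.474%
Salt term: 16.6 × (-0.366) = -6.076
GC term: 0.41 × 39.474 = 16.184; length term: −675/38 = −17.763
Tm = 81.5 + (-6.076) + 16.184 − 17.763 = 73.845 → 73.8°C

73.8°C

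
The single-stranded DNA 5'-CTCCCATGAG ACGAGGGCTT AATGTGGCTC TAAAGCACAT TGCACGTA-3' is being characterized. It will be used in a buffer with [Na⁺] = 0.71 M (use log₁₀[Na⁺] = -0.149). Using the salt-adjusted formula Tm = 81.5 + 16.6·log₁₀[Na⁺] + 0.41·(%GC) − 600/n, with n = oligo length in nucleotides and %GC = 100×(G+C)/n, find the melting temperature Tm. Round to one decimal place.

Length n = 48. Base counts: G=12, A=13, C=12, T=11
G+C = 24, so %GC = 24/48 × 100 = 50%
Salt term: 16.6 × (-0.149) = -2.473
GC term: 0.41 × 50 = 20.5; length term: −600/48 = −12.5
Tm = 81.5 + (-2.473) + 20.5 − 12.5 = 87.027 → 87.0°C

87.0°C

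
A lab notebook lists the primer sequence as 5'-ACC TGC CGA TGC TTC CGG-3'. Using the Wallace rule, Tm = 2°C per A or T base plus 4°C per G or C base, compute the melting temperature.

Counting bases: A=2, C=7, G=5, T=4
AT pairs contribute 6, GC pairs contribute 12.
Tm = 2(6) + 4(12) = 12 + 48 = 60°C

60°C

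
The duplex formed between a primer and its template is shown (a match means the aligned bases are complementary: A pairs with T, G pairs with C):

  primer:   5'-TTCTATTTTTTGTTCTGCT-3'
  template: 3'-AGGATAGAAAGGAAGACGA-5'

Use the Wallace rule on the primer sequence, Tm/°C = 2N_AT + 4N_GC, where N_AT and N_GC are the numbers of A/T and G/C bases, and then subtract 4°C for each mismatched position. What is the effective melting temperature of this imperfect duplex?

Primer base counts: A=1, T=13, G=2, C=3 → A+T=14, G+C=5
Perfect-match Tm = 2(14) + 4(5) = 28 + 20 = 48°C
Mismatches (positions where the bases are not complementary): 4 (at positions 2, 7, 11, 12)
Effective Tm = 48 − 4×4 = 48 − 16 = 32°C

32°C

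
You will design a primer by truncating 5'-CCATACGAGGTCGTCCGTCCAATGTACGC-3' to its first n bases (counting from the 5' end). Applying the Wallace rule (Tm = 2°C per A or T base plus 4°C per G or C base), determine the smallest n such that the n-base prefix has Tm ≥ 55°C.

n = 17

First 16 bases: CCATACGAGGTCGTCC → Tm = 52°C (< 55°C)
First 17 bases: CCATACGAGGTCGTCCG → Tm = 56°C (≥ 55°C)
Since every base adds ≥2°C, Tm only increases with n, so the threshold is first crossed at n = 17.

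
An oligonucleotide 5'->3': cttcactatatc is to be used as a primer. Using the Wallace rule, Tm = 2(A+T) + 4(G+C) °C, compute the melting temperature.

32°C

Base counts: G=0, T=5, A=3, C=4
AT pairs contribute 8, GC pairs contribute 4.
Tm = 4·4 + 2·8 = 16 + 16 = 32°C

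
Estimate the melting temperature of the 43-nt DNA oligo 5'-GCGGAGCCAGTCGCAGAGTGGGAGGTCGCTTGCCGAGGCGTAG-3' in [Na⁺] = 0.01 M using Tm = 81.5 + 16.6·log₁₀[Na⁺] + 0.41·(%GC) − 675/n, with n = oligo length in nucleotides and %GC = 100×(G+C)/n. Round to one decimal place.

Length n = 43. Counting bases: G=20, C=10, A=7, T=6
G+C = 30, so %GC = 30/43 × 100 = 69.767%
Salt term: 16.6 × (-2) = -33.2
GC term: 0.41 × 69.767 = 28.604; length term: −675/43 = −15.698
Tm = 81.5 + (-33.2) + 28.604 − 15.698 = 61.206 → 61.2°C

61.2°C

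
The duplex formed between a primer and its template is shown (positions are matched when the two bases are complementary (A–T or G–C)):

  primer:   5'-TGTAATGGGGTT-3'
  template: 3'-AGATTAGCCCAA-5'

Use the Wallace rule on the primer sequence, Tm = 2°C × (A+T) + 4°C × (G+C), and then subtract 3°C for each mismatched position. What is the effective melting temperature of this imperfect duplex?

Primer base counts: A=2, T=5, G=5, C=0 → A+T=7, G+C=5
Perfect-match Tm = 2(7) + 4(5) = 14 + 20 = 34°C
Mismatches (positions where the bases are not complementary): 2 (at positions 2, 7)
Effective Tm = 34 − 2×3 = 34 − 6 = 28°C

28°C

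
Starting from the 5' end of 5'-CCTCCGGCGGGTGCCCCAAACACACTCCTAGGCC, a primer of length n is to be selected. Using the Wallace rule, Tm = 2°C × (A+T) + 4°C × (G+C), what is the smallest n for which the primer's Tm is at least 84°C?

n = 25

First 24 bases: CCTCCGGCGGGTGCCCCAAACACA → Tm = 82°C (< 84°C)
First 25 bases: CCTCCGGCGGGTGCCCCAAACACAC → Tm = 86°C (≥ 84°C)
Since every base adds ≥2°C, Tm only increases with n, so the threshold is first crossed at n = 25.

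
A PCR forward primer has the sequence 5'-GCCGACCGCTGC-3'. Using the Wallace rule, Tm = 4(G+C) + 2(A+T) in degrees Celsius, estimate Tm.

44°C

T=1, A=1, G=4, C=6
A+T = 2, G+C = 10
Tm = 2(2) + 4(10) = 4 + 40 = 44°C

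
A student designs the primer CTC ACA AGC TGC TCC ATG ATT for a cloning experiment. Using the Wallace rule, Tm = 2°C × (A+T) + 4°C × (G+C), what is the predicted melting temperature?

Counting bases: G=3, A=5, C=7, T=6
So N_AT = 11 and N_GC = 10.
Tm = 4·10 + 2·11 = 40 + 22 = 62°C

62°C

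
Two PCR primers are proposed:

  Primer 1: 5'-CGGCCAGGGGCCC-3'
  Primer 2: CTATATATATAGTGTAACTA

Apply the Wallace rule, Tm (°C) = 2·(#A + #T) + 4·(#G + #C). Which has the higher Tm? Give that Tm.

Primer 1: A+T=1, G+C=12 → Tm = 2(1)+4(12) = 50°C
Primer 2: A+T=16, G+C=4 → Tm = 2(16)+4(4) = 48°C
50°C vs 48°C → primer 1 is higher.

Primer 1, 50°C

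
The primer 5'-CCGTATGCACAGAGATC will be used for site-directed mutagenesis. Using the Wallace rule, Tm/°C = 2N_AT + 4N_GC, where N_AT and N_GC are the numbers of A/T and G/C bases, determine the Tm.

Scanning the sequence gives T=3, G=4, A=5, C=5.
AT pairs contribute 8, GC pairs contribute 9.
Tm = 4·9 + 2·8 = 36 + 16 = 52°C

52°C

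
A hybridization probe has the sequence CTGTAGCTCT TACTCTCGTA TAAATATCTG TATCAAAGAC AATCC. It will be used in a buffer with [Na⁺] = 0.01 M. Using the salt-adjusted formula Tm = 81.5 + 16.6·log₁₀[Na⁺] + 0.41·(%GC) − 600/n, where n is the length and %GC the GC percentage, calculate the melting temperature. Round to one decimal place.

Length n = 45. Scanning the sequence gives G=5, A=14, C=11, T=15.
G+C = 16, so %GC = 16/45 × 100 = 35.556%
Salt term: 16.6 × (-2) = -33.2
GC term: 0.41 × 35.556 = 14.578; length term: −600/45 = −13.333
Tm = 81.5 + (-33.2) + 14.578 − 13.333 = 49.545 → 49.5°C

49.5°C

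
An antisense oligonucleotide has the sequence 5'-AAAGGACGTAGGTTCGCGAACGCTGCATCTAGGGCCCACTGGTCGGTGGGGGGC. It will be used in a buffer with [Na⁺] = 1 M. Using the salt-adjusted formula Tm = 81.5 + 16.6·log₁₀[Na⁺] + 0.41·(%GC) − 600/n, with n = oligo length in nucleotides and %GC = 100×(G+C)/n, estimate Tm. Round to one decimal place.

Length n = 54. C=13, G=22, A=10, T=9
G+C = 35, so %GC = 35/54 × 100 = 64.815%
Salt term: 16.6 × (0) = 0
GC term: 0.41 × 64.815 = 26.574; length term: −600/54 = −11.111
Tm = 81.5 + (0) + 26.574 − 11.111 = 96.963 → 97.0°C

97.0°C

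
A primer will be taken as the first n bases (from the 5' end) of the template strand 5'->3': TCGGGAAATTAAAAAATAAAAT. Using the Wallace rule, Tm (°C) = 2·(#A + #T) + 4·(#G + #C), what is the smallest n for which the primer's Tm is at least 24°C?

n = 8

First 7 bases: TCGGGAA → Tm = 22°C (< 24°C)
First 8 bases: TCGGGAAA → Tm = 24°C (≥ 24°C)
Since every base adds ≥2°C, Tm only increases with n, so the threshold is first crossed at n = 8.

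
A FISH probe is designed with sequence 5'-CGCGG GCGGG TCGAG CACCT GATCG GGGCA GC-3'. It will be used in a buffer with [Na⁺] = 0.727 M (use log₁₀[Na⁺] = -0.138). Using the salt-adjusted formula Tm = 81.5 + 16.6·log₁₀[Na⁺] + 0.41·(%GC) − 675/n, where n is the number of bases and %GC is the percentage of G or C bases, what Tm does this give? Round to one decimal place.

Length n = 32. Base counts: G=15, T=3, A=4, C=10
G+C = 25, so %GC = 25/32 × 100 = 78.125%
Salt term: 16.6 × (-0.138) = -2.291
GC term: 0.41 × 78.125 = 32.031; length term: −675/32 = −21.094
Tm = 81.5 + (-2.291) + 32.031 − 21.094 = 90.146 → 90.1°C

90.1°C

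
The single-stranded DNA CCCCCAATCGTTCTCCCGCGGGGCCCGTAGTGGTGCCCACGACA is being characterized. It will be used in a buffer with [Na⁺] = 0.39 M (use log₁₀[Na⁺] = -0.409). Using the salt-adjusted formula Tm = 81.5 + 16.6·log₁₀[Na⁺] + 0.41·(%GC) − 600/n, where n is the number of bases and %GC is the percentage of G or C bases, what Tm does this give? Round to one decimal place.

Length n = 44. C=19, G=12, A=6, T=7
G+C = 31, so %GC = 31/44 × 100 = 70.455%
Salt term: 16.6 × (-0.409) = -6.789
GC term: 0.41 × 70.455 = 28.887; length term: −600/44 = −13.636
Tm = 81.5 + (-6.789) + 28.887 − 13.636 = 89.962 → 90.0°C

90.0°C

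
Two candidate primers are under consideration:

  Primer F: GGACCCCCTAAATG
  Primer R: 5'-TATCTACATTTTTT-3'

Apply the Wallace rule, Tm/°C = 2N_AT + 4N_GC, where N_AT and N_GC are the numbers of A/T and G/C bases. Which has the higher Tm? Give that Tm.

Primer F, 44°C

Primer F: A+T=6, G+C=8 → Tm = 2(6)+4(8) = 44°C
Primer R: A+T=12, G+C=2 → Tm = 2(12)+4(2) = 32°C
44°C vs 32°C → primer F is higher.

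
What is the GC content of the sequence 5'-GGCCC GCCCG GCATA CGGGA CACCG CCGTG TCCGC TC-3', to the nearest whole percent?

G=12, A=4, C=17, T=4
G+C = 12 + 17 = 29 out of 37 bases
%GC = 29/37 × 100 = 78.38% ≈ 78%

78%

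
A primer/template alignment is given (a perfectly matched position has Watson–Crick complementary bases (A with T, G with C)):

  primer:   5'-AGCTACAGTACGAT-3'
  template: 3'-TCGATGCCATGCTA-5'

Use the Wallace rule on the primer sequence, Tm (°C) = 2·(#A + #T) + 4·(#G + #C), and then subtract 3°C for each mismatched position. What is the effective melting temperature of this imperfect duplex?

37°C

Primer base counts: A=5, T=3, G=3, C=3 → A+T=8, G+C=6
Perfect-match Tm = 2(8) + 4(6) = 16 + 24 = 40°C
Mismatches (positions where the bases are not complementary): 1 (at position 7)
Effective Tm = 40 − 1×3 = 40 − 3 = 37°C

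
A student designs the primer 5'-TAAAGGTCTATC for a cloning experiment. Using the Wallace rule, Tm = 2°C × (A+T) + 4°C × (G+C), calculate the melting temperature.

32°C

Base counts: G=2, T=4, A=4, C=2
So N_AT = 8 and N_GC = 4.
Tm = 2×8 + 4×4 = 32°C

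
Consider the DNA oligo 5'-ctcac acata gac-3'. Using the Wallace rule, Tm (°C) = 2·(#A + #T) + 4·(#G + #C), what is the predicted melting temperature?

38°C

Base counts: C=5, A=5, T=2, G=1
A+T = 7, G+C = 6
Tm = 2×7 + 4×6 = 38°C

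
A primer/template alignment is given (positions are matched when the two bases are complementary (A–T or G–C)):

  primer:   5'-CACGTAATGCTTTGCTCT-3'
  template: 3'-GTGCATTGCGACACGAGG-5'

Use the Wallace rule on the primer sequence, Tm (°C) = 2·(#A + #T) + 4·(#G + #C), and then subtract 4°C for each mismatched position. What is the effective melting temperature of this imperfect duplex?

Primer base counts: A=3, T=7, G=3, C=5 → A+T=10, G+C=8
Perfect-match Tm = 2(10) + 4(8) = 20 + 32 = 52°C
Mismatches (positions where the bases are not complementary): 3 (at positions 8, 12, 18)
Effective Tm = 52 − 3×4 = 52 − 12 = 40°C

40°C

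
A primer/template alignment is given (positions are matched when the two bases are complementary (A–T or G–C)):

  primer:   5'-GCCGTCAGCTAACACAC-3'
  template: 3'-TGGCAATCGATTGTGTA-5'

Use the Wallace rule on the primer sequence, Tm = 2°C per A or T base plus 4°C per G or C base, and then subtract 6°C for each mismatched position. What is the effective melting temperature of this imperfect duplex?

Primer base counts: A=5, T=2, G=3, C=7 → A+T=7, G+C=10
Perfect-match Tm = 2(7) + 4(10) = 14 + 40 = 54°C
Mismatches (positions where the bases are not complementary): 3 (at positions 1, 6, 17)
Effective Tm = 54 − 3×6 = 54 − 18 = 36°C

36°C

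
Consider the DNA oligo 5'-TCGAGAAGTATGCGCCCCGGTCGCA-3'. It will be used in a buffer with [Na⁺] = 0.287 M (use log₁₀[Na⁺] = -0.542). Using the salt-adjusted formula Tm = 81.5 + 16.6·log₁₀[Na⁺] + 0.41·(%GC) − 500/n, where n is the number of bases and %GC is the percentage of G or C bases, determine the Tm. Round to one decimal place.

78.7°C

Length n = 25. C=8, A=5, T=4, G=8
G+C = 16, so %GC = 16/25 × 100 = 64%
Salt term: 16.6 × (-0.542) = -8.997
GC term: 0.41 × 64 = 26.24; length term: −500/25 = −20
Tm = 81.5 + (-8.997) + 26.24 − 20 = 78.743 → 78.7°C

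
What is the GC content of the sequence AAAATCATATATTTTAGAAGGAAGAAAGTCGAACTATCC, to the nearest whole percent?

A=18, C=5, T=10, G=6
G+C = 6 + 5 = 11 out of 39 bases
%GC = 11/39 × 100 = 28.21% ≈ 28%

28%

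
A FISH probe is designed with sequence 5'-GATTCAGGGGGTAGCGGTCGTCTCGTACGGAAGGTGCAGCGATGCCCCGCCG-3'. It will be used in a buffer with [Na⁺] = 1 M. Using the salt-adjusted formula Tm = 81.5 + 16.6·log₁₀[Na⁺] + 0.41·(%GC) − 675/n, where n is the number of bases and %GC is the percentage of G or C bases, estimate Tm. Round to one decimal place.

Length n = 52. Scanning the sequence gives C=14, T=9, G=21, A=8.
G+C = 35, so %GC = 35/52 × 100 = 67.308%
Salt term: 16.6 × (0) = 0
GC term: 0.41 × 67.308 = 27.596; length term: −675/52 = −12.981
Tm = 81.5 + (0) + 27.596 − 12.981 = 96.115 → 96.1°C

96.1°C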